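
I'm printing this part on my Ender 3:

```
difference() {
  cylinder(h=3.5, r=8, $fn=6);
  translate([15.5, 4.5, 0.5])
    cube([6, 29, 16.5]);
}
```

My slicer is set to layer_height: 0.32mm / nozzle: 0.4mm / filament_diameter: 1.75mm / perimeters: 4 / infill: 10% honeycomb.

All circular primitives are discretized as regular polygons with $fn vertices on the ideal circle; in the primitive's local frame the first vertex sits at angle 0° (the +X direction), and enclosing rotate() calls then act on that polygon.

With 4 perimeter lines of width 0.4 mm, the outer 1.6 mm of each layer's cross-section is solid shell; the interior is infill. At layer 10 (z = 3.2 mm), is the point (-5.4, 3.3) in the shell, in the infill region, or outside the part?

At z = 3.2 mm: the cylinder: section is a regular 6-gon, circumradius r=8; the 6×29 cube at (15.5, 4.5) contributes its full rectangle; After the difference (first − rest): starting from the r=8 cylinder, the 6×29 cube at (15.5, 4.5) misses the remaining region (no effect) — 1 connected region. Overall, the cross-section is a single solid region. The nearest boundary edge runs (-8.00, 0.00)→(-4.00, 6.93); distance from the point to it = 0.60 mm. The point is inside the cross-section, 0.60 mm from the nearest boundary — within the 1.6 mm shell band (4 × 0.4).

shell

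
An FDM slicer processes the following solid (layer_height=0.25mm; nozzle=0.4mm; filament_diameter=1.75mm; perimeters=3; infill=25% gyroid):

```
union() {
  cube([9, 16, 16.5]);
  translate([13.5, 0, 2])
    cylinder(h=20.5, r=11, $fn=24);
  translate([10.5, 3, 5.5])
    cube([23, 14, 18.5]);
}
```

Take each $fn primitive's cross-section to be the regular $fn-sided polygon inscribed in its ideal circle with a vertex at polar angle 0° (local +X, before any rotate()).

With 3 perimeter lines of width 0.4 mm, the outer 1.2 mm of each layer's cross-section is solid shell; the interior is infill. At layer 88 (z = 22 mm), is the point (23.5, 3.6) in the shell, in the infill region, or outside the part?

At z = 22 mm: the cube is not intersected at this z (z outside [0, 16.5]); the r=11 cylinder at (13.5, 0) gives a regular 24-gon of circumradius 11 (constant along its height); the 23×14 cube at (10.5, 3) contributes its full rectangle; Combining (union): the regions partially overlap (shared area 84.95 mm²), so overlapping operands fuse into one piece — 1 connected region. Overall, the cross-section is a single solid region. The nearest boundary edge runs (33.50, 3.00)→(24.06, 3.00); distance from the point to it = 0.82 mm. The point is inside the cross-section, 0.82 mm from the nearest boundary — within the 1.2 mm shell band (3 × 0.4).

shell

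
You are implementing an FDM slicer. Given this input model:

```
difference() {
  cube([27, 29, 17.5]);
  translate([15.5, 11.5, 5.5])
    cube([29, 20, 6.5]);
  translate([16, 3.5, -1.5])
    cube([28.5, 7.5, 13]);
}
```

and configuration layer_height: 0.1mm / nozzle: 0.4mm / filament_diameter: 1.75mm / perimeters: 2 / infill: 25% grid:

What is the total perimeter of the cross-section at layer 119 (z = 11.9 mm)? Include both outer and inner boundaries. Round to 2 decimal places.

112.00 mm

At z = 11.9 mm: the cube is present — its section is the full 27×29 rectangle (perimeter 112.00 mm); the cube at (15.5, 11.5) is present — its section is the full 29×20 rectangle (perimeter 98.00 mm); the cube at (16, 3.5) is absent (z outside [-1.5, 11.5]); Subtracting the remaining from the first: starting from the 27×29 cube, the 29×20 cube at (15.5, 11.5) partially overlaps it — only the 201.25 mm² overlap (of its 580.00 mm²) is removed, clipping the outline — boundary = 112.00 mm. Overall, the cross-section is a single solid region. Total boundary length (outer) = 112.00 mm.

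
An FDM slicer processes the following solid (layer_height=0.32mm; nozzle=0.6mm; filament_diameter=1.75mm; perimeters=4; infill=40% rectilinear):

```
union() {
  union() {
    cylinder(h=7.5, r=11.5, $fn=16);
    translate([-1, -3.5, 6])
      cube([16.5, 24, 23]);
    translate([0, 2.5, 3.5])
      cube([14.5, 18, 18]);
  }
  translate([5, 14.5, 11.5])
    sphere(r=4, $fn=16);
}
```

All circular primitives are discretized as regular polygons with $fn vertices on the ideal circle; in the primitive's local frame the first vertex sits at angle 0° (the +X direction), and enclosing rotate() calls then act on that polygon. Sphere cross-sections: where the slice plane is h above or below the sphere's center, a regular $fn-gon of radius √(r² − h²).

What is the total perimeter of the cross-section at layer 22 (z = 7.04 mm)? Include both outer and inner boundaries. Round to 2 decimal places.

At z = 7.04 mm: the r=11.5 cylinder contributes a regular 16-gon of circumradius 11.5 (perimeter = 2·16·11.500·sin(180°/16) = 71.79 mm); the 16.5×24 cube at (-1, -3.5) contributes its full rectangle (perimeter 81.00 mm); the 14.5×18 cube at (0, 2.5) contributes its full rectangle (perimeter 65.00 mm); Combining (union): the regions partially overlap (shared area 416.15 mm²), so the edge portions inside another operand are dropped and the merged outline is re-measured after clipping — boundary = 103.65 mm; the sphere at (5, 14.5) is not intersected at this z (|z−center|=4.460 > r=4); Merging all regions: only the result so far is present, so the union is just that shape — boundary = 103.65 mm. Overall, the cross-section is a single solid region. Total boundary length (outer) = 103.65 mm.

103.65 mm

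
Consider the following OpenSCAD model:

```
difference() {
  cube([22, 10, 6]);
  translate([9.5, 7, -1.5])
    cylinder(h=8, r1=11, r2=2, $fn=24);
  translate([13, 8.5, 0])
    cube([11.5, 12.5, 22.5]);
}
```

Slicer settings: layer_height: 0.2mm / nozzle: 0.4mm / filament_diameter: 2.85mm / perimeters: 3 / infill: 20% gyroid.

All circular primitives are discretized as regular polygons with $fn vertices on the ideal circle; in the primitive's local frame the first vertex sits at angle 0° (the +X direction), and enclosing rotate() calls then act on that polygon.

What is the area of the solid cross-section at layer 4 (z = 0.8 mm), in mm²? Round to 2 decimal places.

At z = 0.8 mm: the cube is present — its section is the full 22×10 rectangle (area 220.00 mm²); the cone at (9.5, 7) contributes a regular 24-gon of circumradius 8.412 (interpolated between r1=11 and r2=2 at t=0.287) (area = (24/2)·8.412²·sin(360°/24) = 219.80 mm²); the 11.5×12.5 cube at (13, 8.5) contributes its full rectangle (area 143.75 mm²); Taking the first minus the rest: starting from the 22×10 cube (220.00 mm²), the cone at (9.5, 7) partially overlaps it — only the 150.50 mm² overlap (of its 219.80 mm²) is removed, clipping the outline; the 11.5×12.5 cube at (13, 8.5) partially overlaps it — only the 6.67 mm² overlap (of its 143.75 mm²) is removed, clipping the outline — area = 62.83 mm². Overall, the cross-section has 2 separate islands. Net area = 62.83 mm².

62.83 mm²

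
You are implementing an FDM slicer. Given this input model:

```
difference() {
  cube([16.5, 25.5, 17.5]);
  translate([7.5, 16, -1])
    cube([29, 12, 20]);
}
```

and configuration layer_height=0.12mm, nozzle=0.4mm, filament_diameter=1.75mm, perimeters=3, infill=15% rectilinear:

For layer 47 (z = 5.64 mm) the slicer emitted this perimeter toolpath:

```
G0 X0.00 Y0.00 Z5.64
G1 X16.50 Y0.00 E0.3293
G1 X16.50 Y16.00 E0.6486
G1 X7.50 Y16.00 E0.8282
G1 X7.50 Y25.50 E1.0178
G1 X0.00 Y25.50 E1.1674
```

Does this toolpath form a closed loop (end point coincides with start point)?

no

Start point (G0): (0.00, 0.00). End point (last G1): the path does not return to the start — open.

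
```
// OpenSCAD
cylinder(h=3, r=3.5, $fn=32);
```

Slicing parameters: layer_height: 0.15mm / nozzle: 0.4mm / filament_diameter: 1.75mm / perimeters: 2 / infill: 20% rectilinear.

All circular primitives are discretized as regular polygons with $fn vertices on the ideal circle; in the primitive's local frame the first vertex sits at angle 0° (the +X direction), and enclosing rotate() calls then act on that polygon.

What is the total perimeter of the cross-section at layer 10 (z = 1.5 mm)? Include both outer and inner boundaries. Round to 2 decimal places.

21.96 mm

At z = 1.5 mm: the r=3.5 cylinder contributes a regular 32-gon of circumradius 3.5 (perimeter = 2·32·3.500·sin(180°/32) = 21.96 mm). Overall, the cross-section is a single solid region. Total boundary length (outer) = 21.96 mm.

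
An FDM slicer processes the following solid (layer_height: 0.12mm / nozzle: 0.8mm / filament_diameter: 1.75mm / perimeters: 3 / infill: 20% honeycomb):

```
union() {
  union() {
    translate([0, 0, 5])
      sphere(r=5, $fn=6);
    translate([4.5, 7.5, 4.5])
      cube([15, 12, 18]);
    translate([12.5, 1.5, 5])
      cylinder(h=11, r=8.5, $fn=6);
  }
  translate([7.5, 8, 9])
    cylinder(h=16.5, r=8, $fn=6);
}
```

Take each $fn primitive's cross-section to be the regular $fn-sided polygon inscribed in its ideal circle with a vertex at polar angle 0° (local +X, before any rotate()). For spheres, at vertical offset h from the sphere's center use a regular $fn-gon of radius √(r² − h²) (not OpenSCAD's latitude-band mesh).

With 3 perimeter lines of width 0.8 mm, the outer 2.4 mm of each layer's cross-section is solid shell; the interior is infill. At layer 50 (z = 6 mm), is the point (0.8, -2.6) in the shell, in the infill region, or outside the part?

shell

At z = 6 mm: the r=5 sphere contributes a regular 6-gon of circumradius √(5²−1²) = 4.899; the cube at (4.5, 7.5) (footprint 15×12) is included at this height; the cylinder at (12.5, 1.5): section is a regular 6-gon, circumradius r=8.5; Combining (union): the regions partially overlap (shared area 12.69 mm²), so overlapping operands fuse into one piece — 1 connected region; the cylinder at (7.5, 8) is absent (z outside [9, 25.5]); Combining (union): only the result so far is present, so the union is just that shape — 1 connected region. Overall, the cross-section is a single solid region. The nearest boundary edge runs (2.45, -4.24)→(-2.45, -4.24); distance from the point to it = 1.64 mm. The point is inside the cross-section, 1.64 mm from the nearest boundary — within the 2.4 mm shell band (3 × 0.8).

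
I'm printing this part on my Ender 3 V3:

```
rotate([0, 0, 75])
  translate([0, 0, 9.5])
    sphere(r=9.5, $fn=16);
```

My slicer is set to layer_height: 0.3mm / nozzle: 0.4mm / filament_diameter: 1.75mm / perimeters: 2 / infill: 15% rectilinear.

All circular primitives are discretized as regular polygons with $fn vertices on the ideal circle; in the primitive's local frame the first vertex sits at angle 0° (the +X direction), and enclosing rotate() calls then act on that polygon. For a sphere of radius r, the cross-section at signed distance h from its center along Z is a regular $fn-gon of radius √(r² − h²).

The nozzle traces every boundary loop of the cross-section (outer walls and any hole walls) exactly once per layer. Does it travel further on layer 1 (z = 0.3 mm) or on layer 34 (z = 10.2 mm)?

layer 34 (z = 10.2 mm)

Layer 1 (z = 0.3): the sphere: section is a regular 16-gon, circumradius = √(r²−h²) = √(9.5²−9.2²) = 2.369 (perimeter = 2·16·2.369·sin(180°/16) = 14.79 mm); (whole slice rotated 75° about Z — lengths, areas and connectivity unchanged). So its perimeter = 14.79 mm. Layer 34 (z = 10.2): the sphere: section is a regular 16-gon, circumradius = √(r²−h²) = √(9.5²−0.7²) = 9.474 (perimeter = 2·16·9.474·sin(180°/16) = 59.15 mm); (whole slice rotated 75° about Z — lengths, areas and connectivity unchanged). So its perimeter = 59.15 mm. Layer 34 is larger (59.15 vs 14.79 mm).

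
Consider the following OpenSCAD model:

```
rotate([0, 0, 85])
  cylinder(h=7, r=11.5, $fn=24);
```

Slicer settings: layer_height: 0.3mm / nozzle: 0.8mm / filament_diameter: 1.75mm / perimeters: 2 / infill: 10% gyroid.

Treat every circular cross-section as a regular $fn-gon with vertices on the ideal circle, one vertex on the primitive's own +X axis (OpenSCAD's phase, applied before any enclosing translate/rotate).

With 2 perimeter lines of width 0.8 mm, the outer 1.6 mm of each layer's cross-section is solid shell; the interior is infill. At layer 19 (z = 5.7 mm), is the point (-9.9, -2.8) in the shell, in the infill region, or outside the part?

shell

At z = 5.7 mm: the cylinder: section is a regular 24-gon, circumradius r=11.5; (rotated 85° about Z; rotation is an isometry so areas/perimeters/island counts are preserved). Overall, the cross-section is a single solid region. Undo the 85° rotation: the query point maps to (-3.652, 9.618) in the un-rotated model frame. The nearest boundary edge runs (-2.98, 11.11)→(-5.75, 9.96); distance from the point to it = 1.12 mm. The point is inside the cross-section, 1.12 mm from the nearest boundary — within the 1.6 mm shell band (2 × 0.8).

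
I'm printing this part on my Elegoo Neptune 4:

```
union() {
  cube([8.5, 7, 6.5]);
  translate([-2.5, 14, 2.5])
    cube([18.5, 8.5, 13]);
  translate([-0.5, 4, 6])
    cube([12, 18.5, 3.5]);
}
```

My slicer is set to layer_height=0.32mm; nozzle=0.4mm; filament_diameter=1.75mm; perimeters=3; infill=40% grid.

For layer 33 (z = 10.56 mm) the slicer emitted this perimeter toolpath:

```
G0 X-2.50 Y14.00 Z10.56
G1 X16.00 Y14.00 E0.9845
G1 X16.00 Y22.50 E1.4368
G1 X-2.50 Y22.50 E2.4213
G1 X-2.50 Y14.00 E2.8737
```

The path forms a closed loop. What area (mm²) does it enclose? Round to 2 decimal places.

Apply the shoelace formula to the sequence of (X, Y) vertices; enclosed area = 157.25 mm².

157.25 mm²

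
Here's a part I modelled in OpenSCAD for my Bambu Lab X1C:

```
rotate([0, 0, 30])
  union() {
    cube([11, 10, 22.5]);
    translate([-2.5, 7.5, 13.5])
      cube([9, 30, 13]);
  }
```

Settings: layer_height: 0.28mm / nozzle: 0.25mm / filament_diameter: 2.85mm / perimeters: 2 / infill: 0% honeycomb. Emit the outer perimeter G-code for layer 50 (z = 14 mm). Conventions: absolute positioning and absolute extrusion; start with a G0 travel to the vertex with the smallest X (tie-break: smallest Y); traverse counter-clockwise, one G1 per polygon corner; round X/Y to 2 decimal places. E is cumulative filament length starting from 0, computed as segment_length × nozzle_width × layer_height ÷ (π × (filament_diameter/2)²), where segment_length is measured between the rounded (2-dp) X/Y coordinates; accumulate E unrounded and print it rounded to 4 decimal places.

G0 X-20.92 Y31.23 Z14.00
G1 X-5.92 Y5.25 E0.3292
G1 X-3.75 Y6.50 E0.3567
G1 X0.00 Y0.00 E0.4390
G1 X9.53 Y5.50 E0.5597
G1 X4.53 Y14.16 E0.6695
G1 X0.63 Y11.91 E0.7189
G1 X-13.12 Y35.73 E1.0207
G1 X-20.92 Y31.23 E1.1195

At z = 14 mm: the 11×10 cube contributes its full rectangle; the cube at (-2.5, 7.5) is present — its section is the full 9×30 rectangle; Combining (union): the regions partially overlap (shared area 16.25 mm²), so overlapping operands fuse into one piece — 1 connected region; (rotated 30° about Z; rotation is an isometry so areas/perimeters/island counts are preserved). The outline is a single polygon with 8 vertices. Extrusion per mm of travel: 0.25 × 0.28 / (π × 1.425²) = 0.010973. Accumulating E over each segment gives final E = 1.1195.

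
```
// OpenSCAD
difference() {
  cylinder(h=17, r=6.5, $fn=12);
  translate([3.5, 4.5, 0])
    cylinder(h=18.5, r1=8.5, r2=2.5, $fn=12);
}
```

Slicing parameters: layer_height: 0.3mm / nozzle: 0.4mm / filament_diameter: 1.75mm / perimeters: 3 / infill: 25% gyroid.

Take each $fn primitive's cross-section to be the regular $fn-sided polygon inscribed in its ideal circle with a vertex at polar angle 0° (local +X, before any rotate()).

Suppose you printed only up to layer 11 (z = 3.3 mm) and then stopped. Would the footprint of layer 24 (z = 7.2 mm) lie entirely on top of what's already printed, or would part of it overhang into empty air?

part overhangs

Compare the two slices. At z = 3.3: the r=6.5 cylinder contributes a regular 12-gon of circumradius 6.5 (area = (12/2)·6.500²·sin(360°/12) = 126.75 mm²); the cone at (3.5, 4.5) (r1=8.5→r2=2.5) has section circumradius 7.430 here — a regular 12-gon (area = (12/2)·7.430²·sin(360°/12) = 165.60 mm²); After the difference (first − rest): starting from the r=6.5 cylinder (126.75 mm²), the cone at (3.5, 4.5) partially overlaps it — only the 69.85 mm² overlap (of its 165.60 mm²) is removed, clipping the outline — area = 56.90 mm². At z = 7.2: the r=6.5 cylinder contributes a regular 12-gon of circumradius 6.5 (area = (12/2)·6.500²·sin(360°/12) = 126.75 mm²); the cone at (3.5, 4.5): at t=0.389 of its height the radius interpolates to r₁+(r₂−r₁)t = 6.165, giving a regular 12-gon of that circumradius (area = (12/2)·6.165²·sin(360°/12) = 114.02 mm²); Taking the first minus the rest: starting from the r=6.5 cylinder (126.75 mm²), the cone at (3.5, 4.5) partially overlaps it — only the 52.26 mm² overlap (of its 114.02 mm²) is removed, clipping the outline — area = 74.49 mm². Checking containment: at z = 7.2 the cross-section extends beyond the z = 3.3 cross-section by about 17.59 mm².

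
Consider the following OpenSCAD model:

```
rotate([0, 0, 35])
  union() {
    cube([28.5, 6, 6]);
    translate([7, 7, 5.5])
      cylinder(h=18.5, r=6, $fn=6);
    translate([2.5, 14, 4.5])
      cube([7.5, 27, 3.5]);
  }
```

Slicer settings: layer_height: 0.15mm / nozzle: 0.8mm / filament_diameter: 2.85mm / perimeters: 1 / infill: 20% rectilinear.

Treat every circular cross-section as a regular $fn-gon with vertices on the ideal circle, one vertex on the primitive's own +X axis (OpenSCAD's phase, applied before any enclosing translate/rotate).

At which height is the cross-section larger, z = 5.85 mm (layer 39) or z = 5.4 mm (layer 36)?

layer 39 (z = 5.85 mm)

Layer 39 (z = 5.85): the cube is present — its section is the full 28.5×6 rectangle (area 171.00 mm²); the r=6 cylinder at (7, 7) contributes a regular 6-gon of circumradius 6 (area = (6/2)·6.000²·sin(360°/6) = 93.53 mm²); the cube at (2.5, 14) (footprint 7.5×27) is included at this height (area 202.50 mm²); Merging all regions: the regions partially overlap — summed areas 467.03 mm² minus the doubly-counted overlap 35.34 mm² gives 431.69 mm² — area = 431.69 mm²; (rotated 35° about Z; rotation is an isometry so areas/perimeters/island counts are preserved). So its area = 431.69 mm². Layer 36 (z = 5.4): the 28.5×6 cube contributes its full rectangle (area 171.00 mm²); the cylinder at (7, 7) does not reach this height (z outside [5.5, 24]); the 7.5×27 cube at (2.5, 14) contributes its full rectangle (area 202.50 mm²); Merging all regions: the 2 present regions are separate (no shared area or edge), so areas and boundary lengths simply add and each stays a separate island — area = 373.50 mm²; (whole slice rotated 35° about Z — lengths, areas and connectivity unchanged). So its area = 373.50 mm². Layer 39 is larger (431.69 vs 373.50 mm²).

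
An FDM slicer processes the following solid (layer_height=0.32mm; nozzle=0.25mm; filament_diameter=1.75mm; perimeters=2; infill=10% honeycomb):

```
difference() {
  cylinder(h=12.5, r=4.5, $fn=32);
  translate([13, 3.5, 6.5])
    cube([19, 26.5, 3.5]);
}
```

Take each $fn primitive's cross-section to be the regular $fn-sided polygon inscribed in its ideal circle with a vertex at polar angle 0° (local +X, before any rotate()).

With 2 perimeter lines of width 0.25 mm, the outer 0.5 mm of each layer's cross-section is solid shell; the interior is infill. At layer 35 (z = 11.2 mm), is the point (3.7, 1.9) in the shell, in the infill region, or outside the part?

shell

At z = 11.2 mm: the r=4.5 cylinder contributes a regular 32-gon of circumradius 4.5; the cube at (13, 3.5) is absent (z outside [6.5, 10]); Taking the first minus the rest: none of the subtracted shapes is present at this height, so the r=4.5 cylinder is unchanged — 1 connected region. Overall, the cross-section is a single solid region. The nearest boundary edge runs (4.16, 1.72)→(3.74, 2.50); distance from the point to it = 0.32 mm. The point is inside the cross-section, 0.32 mm from the nearest boundary — within the 0.5 mm shell band (2 × 0.25).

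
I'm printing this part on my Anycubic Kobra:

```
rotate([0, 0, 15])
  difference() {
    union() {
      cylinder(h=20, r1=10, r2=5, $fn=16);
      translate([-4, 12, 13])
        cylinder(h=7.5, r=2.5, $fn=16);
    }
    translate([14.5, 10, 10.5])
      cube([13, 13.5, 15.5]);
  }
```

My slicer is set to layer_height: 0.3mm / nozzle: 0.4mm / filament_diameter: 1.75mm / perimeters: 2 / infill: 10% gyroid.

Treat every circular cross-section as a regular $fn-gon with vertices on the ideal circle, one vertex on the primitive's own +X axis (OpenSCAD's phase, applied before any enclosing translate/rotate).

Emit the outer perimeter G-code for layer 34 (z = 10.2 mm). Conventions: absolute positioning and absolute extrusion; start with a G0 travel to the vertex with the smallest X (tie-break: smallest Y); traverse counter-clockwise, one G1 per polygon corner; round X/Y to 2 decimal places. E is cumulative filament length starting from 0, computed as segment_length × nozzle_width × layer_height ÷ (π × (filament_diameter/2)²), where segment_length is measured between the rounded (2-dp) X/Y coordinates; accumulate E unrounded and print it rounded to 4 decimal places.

At z = 10.2 mm: the cone (r1=10→r2=5) has section circumradius 7.450 here — a regular 16-gon; the cylinder at (-4, 12) is not intersected at this z (z outside [13, 20.5]); Taking the union: only the cone is present, so the union is just that shape — 1 connected region; the cube at (14.5, 10) is absent (z outside [10.5, 26]); After the difference (first − rest): none of the subtracted shapes is present at this height, so that combined region is unchanged — 1 connected region; (whole slice rotated 15° about Z — lengths, areas and connectivity unchanged). The outline is a single polygon with 16 vertices. Extrusion per mm of travel: 0.4 × 0.3 / (π × 0.875²) = 0.049890. Accumulating E over each segment gives final E = 2.3212.

G0 X-7.39 Y0.97 Z10.20
G1 X-7.20 Y-1.93 E0.1450
G1 X-5.91 Y-4.54 E0.2902
G1 X-3.73 Y-6.45 E0.4348
G1 X-0.97 Y-7.39 E0.5803
G1 X1.93 Y-7.20 E0.7253
G1 X4.54 Y-5.91 E0.8705
G1 X6.45 Y-3.73 E1.0151
G1 X7.39 Y-0.97 E1.1606
G1 X7.20 Y1.93 E1.3056
G1 X5.91 Y4.54 E1.4509
G1 X3.73 Y6.45 E1.5955
G1 X0.97 Y7.39 E1.7409
G1 X-1.93 Y7.20 E1.8859
G1 X-4.54 Y5.91 E2.0312
G1 X-6.45 Y3.73 E2.1758
G1 X-7.39 Y0.97 E2.3212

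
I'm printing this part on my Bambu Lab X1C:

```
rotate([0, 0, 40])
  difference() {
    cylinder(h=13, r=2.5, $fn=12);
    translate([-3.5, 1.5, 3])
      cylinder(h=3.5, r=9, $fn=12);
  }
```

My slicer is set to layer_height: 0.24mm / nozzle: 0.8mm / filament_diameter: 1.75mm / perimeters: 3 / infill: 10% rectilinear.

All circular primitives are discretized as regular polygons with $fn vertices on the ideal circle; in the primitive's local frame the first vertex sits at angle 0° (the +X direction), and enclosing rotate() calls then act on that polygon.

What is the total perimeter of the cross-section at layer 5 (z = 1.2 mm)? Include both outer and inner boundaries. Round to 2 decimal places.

15.53 mm

At z = 1.2 mm: the r=2.5 cylinder gives a regular 12-gon of circumradius 2.5 (constant along its height) (perimeter = 2·12·2.500·sin(180°/12) = 15.53 mm); the cylinder at (-3.5, 1.5) does not reach this height (z outside [3, 6.5]); Taking the first minus the rest: none of the subtracted shapes is present at this height, so the r=2.5 cylinder is unchanged — boundary = 15.53 mm; (rotated 40° about Z; rotation is an isometry so areas/perimeters/island counts are preserved). Overall, the cross-section is a single solid region. Total boundary length (outer) = 15.53 mm.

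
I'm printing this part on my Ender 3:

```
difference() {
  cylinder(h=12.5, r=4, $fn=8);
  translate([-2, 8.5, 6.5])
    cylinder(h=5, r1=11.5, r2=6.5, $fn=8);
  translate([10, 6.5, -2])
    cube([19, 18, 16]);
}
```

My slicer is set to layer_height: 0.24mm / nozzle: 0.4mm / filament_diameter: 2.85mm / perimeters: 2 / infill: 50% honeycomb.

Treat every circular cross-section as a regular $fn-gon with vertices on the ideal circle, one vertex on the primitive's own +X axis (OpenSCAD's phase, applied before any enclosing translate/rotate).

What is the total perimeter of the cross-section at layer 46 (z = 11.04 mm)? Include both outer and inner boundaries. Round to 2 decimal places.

23.98 mm

At z = 11.04 mm: the r=4 cylinder contributes a regular 8-gon of circumradius 4 (perimeter = 2·8·4.000·sin(180°/8) = 24.49 mm); the cone at (-2, 8.5) (r1=11.5→r2=6.5) has section circumradius 6.960 here — a regular 8-gon (perimeter = 2·8·6.960·sin(180°/8) = 42.62 mm); the cube at (10, 6.5) is present — its section is the full 19×18 rectangle (perimeter 74.00 mm); After the difference (first − rest): starting from the r=4 cylinder, the cone at (-2, 8.5) partially overlaps it — only the 6.10 mm² overlap (of its 137.01 mm²) is removed, clipping the outline; the 19×18 cube at (10, 6.5) misses the remaining region (no effect) — boundary = 23.98 mm. Overall, the cross-section is a single solid region. Total boundary length (outer) = 23.98 mm.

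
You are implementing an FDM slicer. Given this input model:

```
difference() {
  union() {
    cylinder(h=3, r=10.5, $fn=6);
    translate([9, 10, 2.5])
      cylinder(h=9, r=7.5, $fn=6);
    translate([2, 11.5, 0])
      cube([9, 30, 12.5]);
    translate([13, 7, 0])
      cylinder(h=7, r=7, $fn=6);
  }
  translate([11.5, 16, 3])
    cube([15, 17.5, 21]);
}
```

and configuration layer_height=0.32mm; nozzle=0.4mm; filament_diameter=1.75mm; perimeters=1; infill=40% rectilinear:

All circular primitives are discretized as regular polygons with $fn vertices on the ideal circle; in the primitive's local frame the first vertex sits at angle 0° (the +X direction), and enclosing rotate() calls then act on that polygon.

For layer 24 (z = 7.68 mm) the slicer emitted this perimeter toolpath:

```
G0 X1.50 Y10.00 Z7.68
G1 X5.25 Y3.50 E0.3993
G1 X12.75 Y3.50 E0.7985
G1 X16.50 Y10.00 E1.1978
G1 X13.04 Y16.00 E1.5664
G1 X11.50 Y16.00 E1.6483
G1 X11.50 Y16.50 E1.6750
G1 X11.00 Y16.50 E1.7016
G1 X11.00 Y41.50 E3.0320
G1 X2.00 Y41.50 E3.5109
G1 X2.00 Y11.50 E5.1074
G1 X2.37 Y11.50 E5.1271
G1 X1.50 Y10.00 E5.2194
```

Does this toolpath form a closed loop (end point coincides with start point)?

yes

Start point (G0): (1.50, 10.00). End point (last G1): the path returns to the start — closed.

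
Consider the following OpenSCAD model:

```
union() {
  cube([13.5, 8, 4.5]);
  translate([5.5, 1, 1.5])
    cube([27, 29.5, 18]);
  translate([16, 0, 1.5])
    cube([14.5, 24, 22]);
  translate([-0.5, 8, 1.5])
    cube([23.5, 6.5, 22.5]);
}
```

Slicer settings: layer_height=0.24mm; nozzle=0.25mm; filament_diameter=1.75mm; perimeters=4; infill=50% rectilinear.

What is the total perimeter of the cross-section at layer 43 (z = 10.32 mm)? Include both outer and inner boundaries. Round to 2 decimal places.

127.00 mm

At z = 10.32 mm: the cube does not reach this height (z outside [0, 4.5]); the cube at (5.5, 1) is present — its section is the full 27×29.5 rectangle (perimeter 113.00 mm); the cube at (16, 0) (footprint 14.5×24) is included at this height (perimeter 77.00 mm); the cube at (-0.5, 8) is present — its section is the full 23.5×6.5 rectangle (perimeter 60.00 mm); Taking the union: the regions partially overlap (shared area 447.25 mm²), so the edge portions inside another operand are dropped and the merged outline is re-measured after clipping — boundary = 127.00 mm. Overall, the cross-section is a single solid region. Total boundary length (outer) = 127.00 mm.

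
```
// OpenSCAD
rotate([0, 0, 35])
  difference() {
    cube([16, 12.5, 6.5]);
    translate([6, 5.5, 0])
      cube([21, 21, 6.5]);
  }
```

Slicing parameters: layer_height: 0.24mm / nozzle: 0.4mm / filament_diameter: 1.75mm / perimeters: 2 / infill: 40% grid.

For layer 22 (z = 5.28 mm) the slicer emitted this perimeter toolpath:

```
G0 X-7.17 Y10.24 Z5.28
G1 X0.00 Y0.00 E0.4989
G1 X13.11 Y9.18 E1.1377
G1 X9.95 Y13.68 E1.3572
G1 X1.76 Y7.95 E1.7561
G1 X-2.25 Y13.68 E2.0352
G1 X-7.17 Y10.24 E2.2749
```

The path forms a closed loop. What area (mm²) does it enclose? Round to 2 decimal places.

Apply the shoelace formula to the sequence of (X, Y) vertices; enclosed area = 130.02 mm².

130.02 mm²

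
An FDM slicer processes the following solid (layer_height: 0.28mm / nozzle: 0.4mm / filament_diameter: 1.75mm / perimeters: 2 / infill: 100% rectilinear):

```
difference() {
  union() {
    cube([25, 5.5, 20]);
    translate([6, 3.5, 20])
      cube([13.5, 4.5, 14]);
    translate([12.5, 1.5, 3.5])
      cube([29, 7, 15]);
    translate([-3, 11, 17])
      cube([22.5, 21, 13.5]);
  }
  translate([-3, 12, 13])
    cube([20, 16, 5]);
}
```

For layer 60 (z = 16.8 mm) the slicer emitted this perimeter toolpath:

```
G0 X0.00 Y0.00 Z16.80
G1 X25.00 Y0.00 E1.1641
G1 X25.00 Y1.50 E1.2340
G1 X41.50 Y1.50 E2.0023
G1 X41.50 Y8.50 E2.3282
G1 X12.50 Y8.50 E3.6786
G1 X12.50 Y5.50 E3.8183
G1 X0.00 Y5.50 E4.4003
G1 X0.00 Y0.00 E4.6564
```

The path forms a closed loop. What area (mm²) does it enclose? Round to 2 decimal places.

Apply the shoelace formula to the sequence of (X, Y) vertices; enclosed area = 290.50 mm².

290.50 mm²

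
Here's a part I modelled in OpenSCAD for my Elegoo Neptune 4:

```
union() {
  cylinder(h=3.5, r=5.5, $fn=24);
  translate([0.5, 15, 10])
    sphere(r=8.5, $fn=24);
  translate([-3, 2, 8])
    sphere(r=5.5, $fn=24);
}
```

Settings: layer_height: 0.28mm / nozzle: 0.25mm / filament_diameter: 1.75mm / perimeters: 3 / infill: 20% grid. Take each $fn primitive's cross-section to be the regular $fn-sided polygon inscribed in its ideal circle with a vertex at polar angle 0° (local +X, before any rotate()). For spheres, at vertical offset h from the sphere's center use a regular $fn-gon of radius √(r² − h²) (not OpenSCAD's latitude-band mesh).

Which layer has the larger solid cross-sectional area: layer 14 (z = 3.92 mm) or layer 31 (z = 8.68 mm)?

layer 31 (z = 8.68 mm)

Layer 14 (z = 3.92): the cylinder is absent (z outside [0, 3.5]); the sphere at (0.5, 15): section is a regular 24-gon, circumradius = √(r²−h²) = √(8.5²−6.08²) = 5.940 (area = (24/2)·5.940²·sin(360°/24) = 109.58 mm²); the sphere at (-3, 2): section is a regular 24-gon, circumradius = √(r²−h²) = √(5.5²−4.08²) = 3.688 (area = (24/2)·3.688²·sin(360°/24) = 42.25 mm²); Merging all regions: the 2 present regions are separate (no shared area or edge), so areas and boundary lengths simply add and each stays a separate island — area = 151.84 mm². So its area = 151.84 mm². Layer 31 (z = 8.68): the cylinder is absent (z outside [0, 3.5]); the sphere at (0.5, 15): section is a regular 24-gon, circumradius = √(r²−h²) = √(8.5²−1.32²) = 8.397 (area = (24/2)·8.397²·sin(360°/24) = 218.98 mm²); the sphere at (-3, 2): section is a regular 24-gon, circumradius = √(r²−h²) = √(5.5²−0.68²) = 5.458 (area = (24/2)·5.458²·sin(360°/24) = 92.52 mm²); Merging all regions: the regions partially overlap — summed areas 311.50 mm² minus the doubly-counted overlap 0.58 mm² gives 310.92 mm² — area = 310.92 mm². So its area = 310.92 mm². Layer 31 is larger (310.92 vs 151.84 mm²).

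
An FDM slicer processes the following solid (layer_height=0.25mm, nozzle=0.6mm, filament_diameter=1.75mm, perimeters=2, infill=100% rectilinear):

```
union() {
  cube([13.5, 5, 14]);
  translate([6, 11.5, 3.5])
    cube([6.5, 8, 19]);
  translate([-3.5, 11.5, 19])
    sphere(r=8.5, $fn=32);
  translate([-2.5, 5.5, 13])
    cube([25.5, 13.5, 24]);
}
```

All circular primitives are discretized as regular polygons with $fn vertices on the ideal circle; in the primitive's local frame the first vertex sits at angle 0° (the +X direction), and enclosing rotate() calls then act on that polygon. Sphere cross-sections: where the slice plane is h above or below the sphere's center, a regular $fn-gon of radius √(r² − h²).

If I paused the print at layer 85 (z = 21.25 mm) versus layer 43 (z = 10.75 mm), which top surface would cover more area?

layer 85 (z = 21.25 mm)

Layer 85 (z = 21.25): the cube does not reach this height (z outside [0, 14]); the cube at (6, 11.5) is present — its section is the full 6.5×8 rectangle (area 52.00 mm²); the r=8.5 sphere at (-3.5, 11.5) slices to a regular 32-gon of circumradius 8.197 (√(r²−h²) with h=2.25 from center) (area = (32/2)·8.197²·sin(360°/32) = 209.72 mm²); the cube at (-2.5, 5.5) is present — its section is the full 25.5×13.5 rectangle (area 344.25 mm²); Taking the union: the regions partially overlap — summed areas 605.97 mm² minus the doubly-counted overlap 130.39 mm² gives 475.59 mm² — area = 475.59 mm². So its area = 475.59 mm². Layer 43 (z = 10.75): the cube is present — its section is the full 13.5×5 rectangle (area 67.50 mm²); the 6.5×8 cube at (6, 11.5) contributes its full rectangle (area 52.00 mm²); the sphere at (-3.5, 11.5): section is a regular 32-gon, circumradius = √(r²−h²) = √(8.5²−8.25²) = 2.046 (area = (32/2)·2.046²·sin(360°/32) = 13.07 mm²); the cube at (-2.5, 5.5) does not reach this height (z outside [13, 37]); Combining (union): the 3 present regions are separate (no shared area or edge), so areas and boundary lengths simply add and each stays a separate island — area = 132.57 mm². So its area = 132.57 mm². Layer 85 is larger (475.59 vs 132.57 mm²).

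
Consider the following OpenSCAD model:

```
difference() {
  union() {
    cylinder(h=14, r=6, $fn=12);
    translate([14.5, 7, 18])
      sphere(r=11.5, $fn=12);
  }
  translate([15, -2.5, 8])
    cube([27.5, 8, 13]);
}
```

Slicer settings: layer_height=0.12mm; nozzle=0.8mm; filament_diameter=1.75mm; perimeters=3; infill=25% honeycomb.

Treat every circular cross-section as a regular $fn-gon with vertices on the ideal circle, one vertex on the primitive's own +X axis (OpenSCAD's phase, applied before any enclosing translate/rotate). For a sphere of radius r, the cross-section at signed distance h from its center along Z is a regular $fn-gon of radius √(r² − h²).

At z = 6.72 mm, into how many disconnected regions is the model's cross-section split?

At z = 6.72 mm: the cylinder: section is a regular 12-gon, circumradius r=6; the sphere at (14.5, 7): section is a regular 12-gon, circumradius = √(r²−h²) = √(11.5²−11.28²) = 2.239; Combining (union): the 2 present regions are separate (no shared area or edge), so areas and boundary lengths simply add and each stays a separate island — 2 connected regions; the cube at (15, -2.5) is absent (z outside [8, 21]); Subtracting the remaining from the first: none of the subtracted shapes is present at this height, so the result so far is unchanged — 2 connected regions. The result has 2 disconnected regions.

2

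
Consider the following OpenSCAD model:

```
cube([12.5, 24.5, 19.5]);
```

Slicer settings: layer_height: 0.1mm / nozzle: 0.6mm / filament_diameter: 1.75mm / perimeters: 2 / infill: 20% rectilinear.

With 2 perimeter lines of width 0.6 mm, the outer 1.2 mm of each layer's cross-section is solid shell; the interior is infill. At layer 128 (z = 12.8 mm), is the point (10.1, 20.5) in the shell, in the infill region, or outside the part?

At z = 12.8 mm: the cube (footprint 12.5×24.5) is included at this height. Overall, the cross-section is a single solid region. The nearest boundary edge runs (12.50, 0.00)→(12.50, 24.50); distance from the point to it = 2.40 mm. The point is inside the cross-section and 2.40 mm from the nearest boundary — more than the 1.2 mm shell width (2 × 0.6), so it's in the infill interior.

infill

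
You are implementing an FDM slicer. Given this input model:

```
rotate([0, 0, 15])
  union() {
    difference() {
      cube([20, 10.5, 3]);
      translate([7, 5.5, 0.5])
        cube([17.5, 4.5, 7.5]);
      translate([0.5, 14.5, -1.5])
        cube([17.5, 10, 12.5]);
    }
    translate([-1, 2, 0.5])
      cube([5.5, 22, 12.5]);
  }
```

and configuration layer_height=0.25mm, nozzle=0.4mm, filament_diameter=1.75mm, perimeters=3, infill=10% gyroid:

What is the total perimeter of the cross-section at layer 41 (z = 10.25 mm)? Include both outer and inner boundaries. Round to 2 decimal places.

55.00 mm

At z = 10.25 mm: the cube does not reach this height (z outside [0, 3]); the cube at (7, 5.5) does not reach this height (z outside [0.5, 8]); the 17.5×10 cube at (0.5, 14.5) contributes its full rectangle (perimeter 55.00 mm); After the difference (first − rest): the first operand is absent here, so nothing remains; the cube at (-1, 2) (footprint 5.5×22) is included at this height (perimeter 55.00 mm); Taking the union: only the 5.5×22 cube at (-1, 2) is present, so the union is just that shape — boundary = 55.00 mm; (whole slice rotated 15° about Z — lengths, areas and connectivity unchanged). Overall, the cross-section is a single solid region. Total boundary length (outer) = 55.00 mm.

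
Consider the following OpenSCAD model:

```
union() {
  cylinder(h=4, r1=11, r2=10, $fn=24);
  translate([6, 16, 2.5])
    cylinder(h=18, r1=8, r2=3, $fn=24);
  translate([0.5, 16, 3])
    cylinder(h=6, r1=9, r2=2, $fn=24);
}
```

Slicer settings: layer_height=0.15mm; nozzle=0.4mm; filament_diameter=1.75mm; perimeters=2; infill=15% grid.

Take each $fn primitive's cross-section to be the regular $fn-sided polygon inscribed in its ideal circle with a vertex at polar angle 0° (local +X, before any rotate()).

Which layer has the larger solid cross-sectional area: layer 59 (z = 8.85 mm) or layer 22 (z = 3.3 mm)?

Layer 59 (z = 8.85): the cone does not reach this height (z outside [0, 4]); the cone at (6, 16) contributes a regular 24-gon of circumradius 6.236 (interpolated between r1=8 and r2=3 at t=0.353) (area = (24/2)·6.236²·sin(360°/24) = 120.78 mm²); the cone at (0.5, 16): at t=0.975 of its height the radius interpolates to r₁+(r₂−r₁)t = 2.175, giving a regular 24-gon of that circumradius (area = (24/2)·2.175²·sin(360°/24) = 14.69 mm²); Combining (union): the regions partially overlap — summed areas 135.48 mm² minus the doubly-counted overlap 9.82 mm² gives 125.65 mm² — area = 125.65 mm². So its area = 125.65 mm². Layer 22 (z = 3.3): the cone (r1=11→r2=10) has section circumradius 10.175 here — a regular 24-gon (area = (24/2)·10.175²·sin(360°/24) = 321.55 mm²); the cone at (6, 16) (r1=8→r2=3) has section circumradius 7.778 here — a regular 24-gon (area = (24/2)·7.778²·sin(360°/24) = 187.88 mm²); the cone at (0.5, 16) contributes a regular 24-gon of circumradius 8.650 (interpolated between r1=9 and r2=2 at t=0.050) (area = (24/2)·8.650²·sin(360°/24) = 232.39 mm²); Merging all regions: the regions partially overlap — summed areas 741.82 mm² minus the doubly-counted overlap 138.86 mm² gives 602.96 mm² — area = 602.96 mm². So its area = 602.96 mm². Layer 22 is larger (602.96 vs 125.65 mm²).

layer 22 (z = 3.3 mm)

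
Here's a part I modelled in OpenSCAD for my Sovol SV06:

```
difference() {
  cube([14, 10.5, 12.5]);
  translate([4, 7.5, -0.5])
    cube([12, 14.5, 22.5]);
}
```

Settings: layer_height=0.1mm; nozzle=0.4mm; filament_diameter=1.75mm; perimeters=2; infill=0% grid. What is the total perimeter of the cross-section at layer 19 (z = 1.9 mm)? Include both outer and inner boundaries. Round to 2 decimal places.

49.00 mm

At z = 1.9 mm: the cube is present — its section is the full 14×10.5 rectangle (perimeter 49.00 mm); the cube at (4, 7.5) (footprint 12×14.5) is included at this height (perimeter 53.00 mm); After the difference (first − rest): starting from the 14×10.5 cube, the 12×14.5 cube at (4, 7.5) partially overlaps it — only the 30.00 mm² overlap (of its 174.00 mm²) is removed, clipping the outline — boundary = 49.00 mm. Overall, the cross-section is a single solid region. Total boundary length (outer) = 49.00 mm.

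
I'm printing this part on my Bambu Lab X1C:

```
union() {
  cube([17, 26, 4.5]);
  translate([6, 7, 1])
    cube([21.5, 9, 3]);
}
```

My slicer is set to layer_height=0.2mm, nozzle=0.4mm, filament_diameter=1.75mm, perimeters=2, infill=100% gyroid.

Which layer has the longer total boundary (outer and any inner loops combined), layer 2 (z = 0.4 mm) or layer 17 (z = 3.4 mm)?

layer 17 (z = 3.4 mm)

Layer 2 (z = 0.4): the cube (footprint 17×26) is included at this height (perimeter 86.00 mm); the cube at (6, 7) is absent (z outside [1, 4]); Merging all regions: only the 17×26 cube is present, so the union is just that shape — boundary = 86.00 mm. So its perimeter = 86.00 mm. Layer 17 (z = 3.4): the cube (footprint 17×26) is included at this height (perimeter 86.00 mm); the cube at (6, 7) is present — its section is the full 21.5×9 rectangle (perimeter 61.00 mm); Merging all regions: the regions partially overlap (shared area 99.00 mm²), so the edge portions inside another operand are dropped and the merged outline is re-measured after clipping — boundary = 107.00 mm. So its perimeter = 107.00 mm. Layer 17 is larger (107.00 vs 86.00 mm).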